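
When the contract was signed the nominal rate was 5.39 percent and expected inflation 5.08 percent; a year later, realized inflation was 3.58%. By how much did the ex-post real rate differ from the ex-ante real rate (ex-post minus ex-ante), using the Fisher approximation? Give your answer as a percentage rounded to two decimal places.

Ex-ante: 5.39% − 5.08% = 0.310%
Ex-post: 5.39% − 3.58% = 1.810%
Difference (ex-post − ex-ante) = 1.5000% → 1.50%.

1.50%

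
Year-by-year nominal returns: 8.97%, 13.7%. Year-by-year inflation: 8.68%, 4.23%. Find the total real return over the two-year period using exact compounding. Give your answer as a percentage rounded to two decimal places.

9.38%

Nominal growth factor = 1.0897 × 1.1370 = 1.238989
Price-level growth factor = 1.0868 × 1.0423 = 1.132772
Real growth factor = 1.238989 / 1.132772 = 1.093768
Total real return = 1.093768 − 1 → 9.38%.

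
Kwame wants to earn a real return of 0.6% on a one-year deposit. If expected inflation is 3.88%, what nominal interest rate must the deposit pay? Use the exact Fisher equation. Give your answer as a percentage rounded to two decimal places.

4.50%

(1 + i) = (1 + r)(1 + π) = 1.00600 × 1.03880 = 1.0450328
i = 1.0450328 − 1, so the required nominal rate is 4.50%.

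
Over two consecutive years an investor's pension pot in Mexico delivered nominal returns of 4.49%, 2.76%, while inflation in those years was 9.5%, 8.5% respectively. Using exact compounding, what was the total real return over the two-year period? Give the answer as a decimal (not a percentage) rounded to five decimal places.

-0.09624

Nominal growth factor = 1.0449 × 1.0276 = 1.073739
Price-level growth factor = 1.0950 × 1.0850 = 1.188075
Real growth factor = 1.073739 / 1.188075 = 0.903764
Total real return = 0.903764 − 1 → -0.09624.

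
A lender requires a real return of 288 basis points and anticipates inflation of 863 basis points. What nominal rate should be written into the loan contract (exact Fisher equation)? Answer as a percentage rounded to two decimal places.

11.76%

(1 + i) = (1 + r)(1 + π) = 1.02880 × 1.08630 = 1.11758544
i = 1.11758544 − 1, so the required nominal rate is 11.76%.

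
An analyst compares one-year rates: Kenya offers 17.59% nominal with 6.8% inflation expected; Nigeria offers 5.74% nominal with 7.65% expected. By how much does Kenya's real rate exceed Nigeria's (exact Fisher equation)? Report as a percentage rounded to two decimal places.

Kenya: (1 + 0.1759)/(1 + 0.0680) − 1 = 10.1030%
Nigeria: (1 + 0.0574)/(1 + 0.0765) − 1 = -1.7743%
Differential = 10.1030% − (-1.7743%) = 11.8773% → 11.88%.

11.88%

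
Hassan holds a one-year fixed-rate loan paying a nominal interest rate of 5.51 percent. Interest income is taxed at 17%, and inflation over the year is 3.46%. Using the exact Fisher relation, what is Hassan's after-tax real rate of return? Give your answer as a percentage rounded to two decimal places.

After-tax nominal return = 5.51% × (1 − 0.17) = 4.5733%.
1 + r = 1.045733 / 1.03460 = 1.010761
After-tax real rate = 1.010761 − 1 → 1.08%.

1.08%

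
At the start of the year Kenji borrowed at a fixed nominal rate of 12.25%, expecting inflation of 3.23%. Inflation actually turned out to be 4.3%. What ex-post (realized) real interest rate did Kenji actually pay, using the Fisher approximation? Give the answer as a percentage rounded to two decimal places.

Ex-post: 12.25% − 4.3% = 7.950%
So the realized real rate is 7.95%.

7.95%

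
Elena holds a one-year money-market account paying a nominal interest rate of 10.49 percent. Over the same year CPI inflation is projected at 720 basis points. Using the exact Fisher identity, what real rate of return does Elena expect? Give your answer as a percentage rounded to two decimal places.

3.07%

1 + r = 1.10490 / 1.07200 = 1.030690
r = 1.030690 − 1 = 3.0690%, i.e. 3.07%.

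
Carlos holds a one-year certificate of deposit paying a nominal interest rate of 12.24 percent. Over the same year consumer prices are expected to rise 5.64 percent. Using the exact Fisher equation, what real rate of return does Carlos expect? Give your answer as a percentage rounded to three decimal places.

1 + r = 1.12240 / 1.05640 = 1.062476
r = 1.062476 − 1 = 6.2476%, i.e. 6.248%.

6.248%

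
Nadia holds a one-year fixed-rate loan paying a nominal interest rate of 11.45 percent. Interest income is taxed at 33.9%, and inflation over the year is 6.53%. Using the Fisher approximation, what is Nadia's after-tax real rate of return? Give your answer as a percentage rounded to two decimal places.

1.04%

After-tax nominal return = 11.45% × (1 − 0.339) = 7.56845%.
r ≈ 7.56845% − 6.53% → 1.04%.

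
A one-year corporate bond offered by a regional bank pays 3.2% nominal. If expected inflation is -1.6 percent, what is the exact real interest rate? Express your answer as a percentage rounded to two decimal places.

4.88%

1 + r = 1.03200 / 0.98400 = 1.048780
r = 1.048780 − 1 = 4.8780%, i.e. 4.88%.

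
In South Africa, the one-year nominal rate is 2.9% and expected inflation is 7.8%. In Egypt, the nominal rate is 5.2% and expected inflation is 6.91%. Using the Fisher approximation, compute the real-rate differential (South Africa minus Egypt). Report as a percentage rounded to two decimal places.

-3.19%

South Africa: 2.9% − 7.8% = -4.900%
Egypt: 5.2% − 6.91% = -1.710%
Differential = -3.190% → -3.19%.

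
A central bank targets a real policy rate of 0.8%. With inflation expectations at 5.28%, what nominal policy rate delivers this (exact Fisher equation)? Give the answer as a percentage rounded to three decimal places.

(1 + i) = (1 + r)(1 + π) = 1.00800 × 1.05280 = 1.0612224
i = 1.0612224 − 1, so the required nominal rate is 6.122%.

6.122%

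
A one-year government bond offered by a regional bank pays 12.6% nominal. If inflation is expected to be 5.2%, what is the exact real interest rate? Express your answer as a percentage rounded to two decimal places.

7.03%

By the Fisher identity, 1 + r = (1 + i)/(1 + π).
1 + r = 1.12600 / 1.05200 = 1.070342
r = 1.070342 − 1 = 7.0342%, i.e. 7.03%.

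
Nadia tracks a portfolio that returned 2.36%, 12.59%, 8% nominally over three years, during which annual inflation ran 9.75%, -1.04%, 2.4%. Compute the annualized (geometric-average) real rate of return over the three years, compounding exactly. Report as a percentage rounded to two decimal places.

3.82%

Nominal growth factor = 1.0236 × 1.1259 × 1.0800 = 1.24466894
Price-level growth factor = 1.0975 × 0.9896 × 1.0240 = 1.11215206
Real growth factor = 1.24466894 / 1.11215206 = 1.11915356
Annualized real rate = 1.11915356^(1/3) − 1 = 3.8237% → 3.82%.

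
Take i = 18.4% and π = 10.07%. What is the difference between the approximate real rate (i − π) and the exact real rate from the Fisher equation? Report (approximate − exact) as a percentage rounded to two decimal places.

Approximate: r ≈ 18.400% − 10.070% = 8.3300%
Exact: (1 + 0.1840)/(1 + 0.1007) − 1 = 7.5679%
Error = 8.3300% − 7.5679% = 0.7621% → 0.76%.

0.76%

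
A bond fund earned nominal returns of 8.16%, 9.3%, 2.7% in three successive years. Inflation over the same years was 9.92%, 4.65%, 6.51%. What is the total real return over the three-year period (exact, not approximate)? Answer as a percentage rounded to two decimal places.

-0.91%

Compound the nominal returns: 1.0816 × 1.0930 × 1.0270 = 1.214108.
Compound inflation: 1.0992 × 1.0465 × 1.0651 = 1.225198.
Deflate: 1.214108 / 1.225198 = 0.990948.
Total real return = 0.990948 − 1 → -0.91%.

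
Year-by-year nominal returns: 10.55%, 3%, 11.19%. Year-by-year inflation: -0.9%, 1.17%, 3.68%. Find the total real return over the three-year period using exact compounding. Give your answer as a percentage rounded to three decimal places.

Compound the nominal returns: 1.1055 × 1.0300 × 1.1119 = 1.266082.
Compound inflation: 0.9910 × 1.0117 × 1.0368 = 1.039490.
Deflate: 1.266082 / 1.039490 = 1.217983.
Total real return = 1.217983 − 1 → 21.798%.

21.798%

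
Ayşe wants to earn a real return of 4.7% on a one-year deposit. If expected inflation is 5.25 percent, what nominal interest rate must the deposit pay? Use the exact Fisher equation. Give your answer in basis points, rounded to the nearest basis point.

(1 + i) = (1 + r)(1 + π) = 1.04700 × 1.05250 = 1.1019675
i = 1.1019675 − 1, so the required nominal rate is 1020 basis points.

1020 basis points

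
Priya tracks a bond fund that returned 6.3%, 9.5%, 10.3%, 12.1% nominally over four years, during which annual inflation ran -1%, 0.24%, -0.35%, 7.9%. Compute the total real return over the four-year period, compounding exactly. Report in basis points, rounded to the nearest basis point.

3488 basis points

Nominal growth factor = 1.0630 × 1.0950 × 1.1030 × 1.1210 = 1.439224
Price-level growth factor = 0.9900 × 1.0024 × 0.9965 × 1.0790 = 1.067026
Real growth factor = 1.439224 / 1.067026 = 1.348818
Total real return = 1.348818 − 1 → 3488 basis points.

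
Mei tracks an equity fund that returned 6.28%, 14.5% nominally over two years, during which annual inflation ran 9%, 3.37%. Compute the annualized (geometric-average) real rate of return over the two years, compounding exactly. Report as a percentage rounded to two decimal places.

Compound the nominal returns: 1.0628 × 1.1450 = 1.21690600.
Compound inflation: 1.0900 × 1.0337 = 1.12673300.
Deflate: 1.21690600 / 1.12673300 = 1.08003050.
Annualized real rate = 1.08003050^(1/2) − 1 = 3.9245% → 3.92%.

3.92%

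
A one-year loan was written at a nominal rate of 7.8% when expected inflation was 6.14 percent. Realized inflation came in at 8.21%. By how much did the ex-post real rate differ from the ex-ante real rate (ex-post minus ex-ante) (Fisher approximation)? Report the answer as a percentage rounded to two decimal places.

Ex-ante: 7.8% − 6.14% = 1.660%
Ex-post: 7.8% − 8.21% = -0.410%
Difference (ex-post − ex-ante) = -2.0700% → -2.07%.

-2.07%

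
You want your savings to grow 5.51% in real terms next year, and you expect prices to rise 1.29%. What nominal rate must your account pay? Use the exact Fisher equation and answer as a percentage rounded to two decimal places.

6.87%

(1 + i) = (1 + r)(1 + π) = 1.05510 × 1.01290 = 1.06871079
i = 1.06871079 − 1, so the required nominal rate is 6.87%.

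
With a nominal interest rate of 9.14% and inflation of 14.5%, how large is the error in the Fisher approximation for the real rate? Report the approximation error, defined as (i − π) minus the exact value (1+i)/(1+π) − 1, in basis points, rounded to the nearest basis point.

-68 basis points

Approximate: r ≈ 9.140% − 14.500% = -5.3600%
Exact: (1 + 0.0914)/(1 + 0.1450) − 1 = -4.6812%
Error = -5.3600% − (-4.6812%) = -0.6788% → -68 basis points.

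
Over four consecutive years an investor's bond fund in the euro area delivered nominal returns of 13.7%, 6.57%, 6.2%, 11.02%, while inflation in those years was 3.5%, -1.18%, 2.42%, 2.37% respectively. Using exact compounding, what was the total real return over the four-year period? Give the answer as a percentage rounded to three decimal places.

Nominal growth factor = 1.1370 × 1.0657 × 1.0620 × 1.1102 = 1.428635
Price-level growth factor = 1.0350 × 0.9882 × 1.0242 × 1.0237 = 1.072365
Real growth factor = 1.428635 / 1.072365 = 1.332228
Total real return = 1.332228 − 1 → 33.223%.

33.223%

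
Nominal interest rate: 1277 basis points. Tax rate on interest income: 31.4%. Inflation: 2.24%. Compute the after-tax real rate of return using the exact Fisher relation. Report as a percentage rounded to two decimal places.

6.38%

After-tax nominal return = 12.77% × (1 − 0.314) = 8.76022%.
1 + r = 1.0876022 / 1.02240 = 1.063774
After-tax real rate = 1.063774 − 1 → 6.38%.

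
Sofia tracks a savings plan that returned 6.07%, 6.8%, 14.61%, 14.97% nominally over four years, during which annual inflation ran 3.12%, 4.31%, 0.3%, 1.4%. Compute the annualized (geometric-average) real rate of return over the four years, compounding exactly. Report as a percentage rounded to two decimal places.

8.08%

Compound the nominal returns: 1.0607 × 1.0680 × 1.1461 × 1.1497 = 1.49269427.
Compound inflation: 1.0312 × 1.0431 × 1.0030 × 1.0140 = 1.09397586.
Deflate: 1.49269427 / 1.09397586 = 1.36446729.
Annualized real rate = 1.36446729^(1/4) − 1 = 8.0789% → 8.08%.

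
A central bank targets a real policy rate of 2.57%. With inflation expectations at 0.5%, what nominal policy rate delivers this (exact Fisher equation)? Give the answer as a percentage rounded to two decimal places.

3.08%

(1 + i) = (1 + r)(1 + π) = 1.02570 × 1.00500 = 1.0308285
i = 1.0308285 − 1, so the required nominal rate is 3.08%.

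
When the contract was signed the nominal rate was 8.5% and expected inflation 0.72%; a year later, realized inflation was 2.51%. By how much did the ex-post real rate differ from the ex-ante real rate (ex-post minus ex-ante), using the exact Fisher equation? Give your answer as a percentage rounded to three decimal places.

-1.881%

Ex-ante: (1 + 0.0850)/(1 + 0.0072) − 1 = 7.7244%
Ex-post: (1 + 0.0850)/(1 + 0.0251) − 1 = 5.8433%
Difference (ex-post − ex-ante) = -1.8811% → -1.881%.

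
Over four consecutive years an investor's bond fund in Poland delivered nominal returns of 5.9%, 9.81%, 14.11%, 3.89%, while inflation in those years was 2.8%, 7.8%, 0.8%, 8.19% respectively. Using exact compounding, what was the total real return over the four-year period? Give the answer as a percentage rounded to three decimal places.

Compound the nominal returns: 1.0590 × 1.0981 × 1.1411 × 1.0389 = 1.378591.
Compound inflation: 1.0280 × 1.0780 × 1.0080 × 1.0819 = 1.208536.
Deflate: 1.378591 / 1.208536 = 1.140711.
Total real return = 1.140711 − 1 → 14.071%.

14.071%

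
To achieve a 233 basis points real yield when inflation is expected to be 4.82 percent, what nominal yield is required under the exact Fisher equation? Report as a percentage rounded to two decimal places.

7.26%

(1 + i) = (1 + r)(1 + π) = 1.02330 × 1.04820 = 1.07262306
i = 1.07262306 − 1, so the required nominal rate is 7.26%.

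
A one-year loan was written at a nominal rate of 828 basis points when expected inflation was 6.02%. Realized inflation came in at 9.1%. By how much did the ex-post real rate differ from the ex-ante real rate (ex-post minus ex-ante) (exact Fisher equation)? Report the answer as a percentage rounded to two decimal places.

Ex-ante: (1 + 0.0828)/(1 + 0.0602) − 1 = 2.1317%
Ex-post: (1 + 0.0828)/(1 + 0.0910) − 1 = -0.7516%
Difference (ex-post − ex-ante) = -2.8833% → -2.88%.

-2.88%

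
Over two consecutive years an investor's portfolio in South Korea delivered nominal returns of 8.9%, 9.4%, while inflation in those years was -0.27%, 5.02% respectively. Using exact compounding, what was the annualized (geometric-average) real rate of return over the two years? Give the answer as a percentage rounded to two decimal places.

6.65%

Compound the nominal returns: 1.0890 × 1.0940 = 1.19136600.
Compound inflation: 0.9973 × 1.0502 = 1.04736446.
Deflate: 1.19136600 / 1.04736446 = 1.13748943.
Annualized real rate = 1.13748943^(1/2) − 1 = 6.6531% → 6.65%.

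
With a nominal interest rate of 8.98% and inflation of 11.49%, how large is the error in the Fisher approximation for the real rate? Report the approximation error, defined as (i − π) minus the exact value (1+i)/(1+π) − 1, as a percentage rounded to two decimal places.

Approximate: r ≈ 8.980% − 11.490% = -2.5100%
Exact: (1 + 0.0898)/(1 + 0.1149) − 1 = -2.2513%
Error = -2.5100% − (-2.2513%) = -0.2587% → -0.26%.

-0.26%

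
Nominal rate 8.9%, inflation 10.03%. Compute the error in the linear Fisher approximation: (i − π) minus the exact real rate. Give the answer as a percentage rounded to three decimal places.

-0.103%

Approximate: r ≈ 8.900% − 10.030% = -1.1300%
Exact: (1 + 0.0890)/(1 + 0.1003) − 1 = -1.0270%
Error = -1.1300% − (-1.0270%) = -0.1030% → -0.103%.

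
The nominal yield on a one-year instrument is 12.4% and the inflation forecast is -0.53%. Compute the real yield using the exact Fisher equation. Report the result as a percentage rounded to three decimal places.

1 + r = 1.12400 / 0.99470 = 1.129989
r = 1.129989 − 1 = 12.9989%, i.e. 12.999%.

12.999%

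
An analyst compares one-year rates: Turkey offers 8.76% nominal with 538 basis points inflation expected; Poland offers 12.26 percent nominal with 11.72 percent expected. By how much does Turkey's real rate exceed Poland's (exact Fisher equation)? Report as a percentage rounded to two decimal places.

Turkey: (1 + 0.0876)/(1 + 0.0538) − 1 = 3.2074%
Poland: (1 + 0.1226)/(1 + 0.1172) − 1 = 0.4834%
Differential = 3.2074% − 0.4834% = 2.7241% → 2.72%.

2.72%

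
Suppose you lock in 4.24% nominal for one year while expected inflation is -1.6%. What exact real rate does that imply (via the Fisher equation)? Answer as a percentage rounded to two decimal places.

By the Fisher equation, 1 + r = (1 + i)/(1 + π).
1 + r = 1.04240 / 0.98400 = 1.0593496
r = 1.0593496 − 1 = 5.93496%, i.e. 5.93%.

5.93%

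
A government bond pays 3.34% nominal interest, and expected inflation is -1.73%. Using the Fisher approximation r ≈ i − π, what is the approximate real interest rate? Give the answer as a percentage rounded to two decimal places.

r ≈ i − π = 3.34% − (-1.73%) = 5.07%.

5.07%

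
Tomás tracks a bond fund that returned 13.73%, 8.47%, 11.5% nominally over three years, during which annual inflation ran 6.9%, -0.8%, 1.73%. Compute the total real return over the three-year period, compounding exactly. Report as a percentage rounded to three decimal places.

Compound the nominal returns: 1.1373 × 1.0847 × 1.1150 = 1.375497.
Compound inflation: 1.0690 × 0.9920 × 1.0173 = 1.078794.
Deflate: 1.375497 / 1.078794 = 1.275032.
Total real return = 1.275032 − 1 → 27.503%.

27.503%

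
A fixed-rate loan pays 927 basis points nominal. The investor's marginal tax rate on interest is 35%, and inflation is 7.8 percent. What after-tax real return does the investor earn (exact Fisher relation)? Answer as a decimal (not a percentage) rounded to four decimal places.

-0.0165

After-tax nominal return = 9.27% × (1 − 0.35) = 6.0255%.
1 + r = 1.060255 / 1.07800 = 0.983539
After-tax real rate = 0.983539 − 1 → -0.0165.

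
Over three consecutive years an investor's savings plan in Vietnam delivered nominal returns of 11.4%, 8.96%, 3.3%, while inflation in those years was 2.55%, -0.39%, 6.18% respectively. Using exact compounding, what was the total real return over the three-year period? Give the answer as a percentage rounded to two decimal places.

15.60%

Nominal growth factor = 1.1140 × 1.0896 × 1.0330 = 1.253870
Price-level growth factor = 1.0255 × 0.9961 × 1.0618 = 1.084629
Real growth factor = 1.253870 / 1.084629 = 1.156036
Total real return = 1.156036 − 1 → 15.60%.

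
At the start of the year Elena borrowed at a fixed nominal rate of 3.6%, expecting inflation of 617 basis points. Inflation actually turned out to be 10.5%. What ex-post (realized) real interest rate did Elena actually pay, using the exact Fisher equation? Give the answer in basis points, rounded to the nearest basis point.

Ex-post: (1 + 0.0360)/(1 + 0.1050) − 1 = -6.2443%
So the realized real rate is -624 basis points.

-624 basis points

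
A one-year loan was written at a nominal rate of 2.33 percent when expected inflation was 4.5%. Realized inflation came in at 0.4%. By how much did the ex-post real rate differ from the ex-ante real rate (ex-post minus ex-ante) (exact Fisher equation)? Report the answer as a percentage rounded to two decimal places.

Ex-ante: (1 + 0.0233)/(1 + 0.0450) − 1 = -2.0766%
Ex-post: (1 + 0.0233)/(1 + 0.0040) − 1 = 1.9223%
Difference (ex-post − ex-ante) = 3.9989% → 4.00%.

4.00%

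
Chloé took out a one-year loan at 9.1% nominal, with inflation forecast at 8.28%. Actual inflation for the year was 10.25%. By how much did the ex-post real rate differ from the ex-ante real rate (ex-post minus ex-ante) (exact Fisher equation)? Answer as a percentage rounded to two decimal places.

-1.80%

Ex-ante: (1 + 0.0910)/(1 + 0.0828) − 1 = 0.7573%
Ex-post: (1 + 0.0910)/(1 + 0.1025) − 1 = -1.0431%
Difference (ex-post − ex-ante) = -1.8004% → -1.80%.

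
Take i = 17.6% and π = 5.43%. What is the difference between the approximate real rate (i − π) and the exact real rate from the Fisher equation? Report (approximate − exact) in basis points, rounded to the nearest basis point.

63 basis points

Approximate: r ≈ 17.600% − 5.430% = 12.1700%
Exact: (1 + 0.1760)/(1 + 0.0543) − 1 = 11.5432%
Error = 12.1700% − 11.5432% = 0.6268% → 63 basis points.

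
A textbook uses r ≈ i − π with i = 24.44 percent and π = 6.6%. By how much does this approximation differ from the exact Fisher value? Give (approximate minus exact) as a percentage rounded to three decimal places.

Approximate: r ≈ 24.440% − 6.600% = 17.8400%
Exact: (1 + 0.2444)/(1 + 0.0660) − 1 = 16.73546%
Error = 17.8400% − 16.73546% = 1.10454% → 1.105%.

1.105%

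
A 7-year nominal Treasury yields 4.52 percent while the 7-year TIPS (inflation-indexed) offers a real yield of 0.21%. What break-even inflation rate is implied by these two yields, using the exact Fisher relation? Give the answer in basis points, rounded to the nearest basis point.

430 basis points

(1 + π) = (1 + i)/(1 + r) = 1.04520 / 1.00210 = 1.043010
Break-even inflation = 1.043010 − 1 → 430 basis points.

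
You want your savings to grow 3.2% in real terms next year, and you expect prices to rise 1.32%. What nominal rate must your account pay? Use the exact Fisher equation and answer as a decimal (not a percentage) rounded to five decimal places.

0.04562

(1 + i) = (1 + r)(1 + π) = 1.03200 × 1.01320 = 1.0456224
i = 1.0456224 − 1, so the required nominal rate is 0.04562.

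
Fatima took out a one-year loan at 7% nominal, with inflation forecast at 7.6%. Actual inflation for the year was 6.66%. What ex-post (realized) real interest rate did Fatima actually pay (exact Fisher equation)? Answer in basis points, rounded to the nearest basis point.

Ex-post: (1 + 0.0700)/(1 + 0.0666) − 1 = 0.3188%
So the realized real rate is 32 basis points.

32 basis points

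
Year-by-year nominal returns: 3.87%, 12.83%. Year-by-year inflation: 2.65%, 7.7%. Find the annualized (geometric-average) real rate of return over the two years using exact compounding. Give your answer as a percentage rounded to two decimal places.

Compound the nominal returns: 1.0387 × 1.1283 = 1.17196521.
Compound inflation: 1.0265 × 1.0770 = 1.10554050.
Deflate: 1.17196521 / 1.10554050 = 1.06008347.
Annualized real rate = 1.06008347^(1/2) − 1 = 2.9604% → 2.96%.

2.96%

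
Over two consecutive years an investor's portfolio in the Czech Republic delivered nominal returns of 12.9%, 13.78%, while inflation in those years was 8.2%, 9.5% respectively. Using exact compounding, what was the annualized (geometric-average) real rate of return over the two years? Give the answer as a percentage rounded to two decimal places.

4.13%

Compound the nominal returns: 1.1290 × 1.1378 = 1.28457620.
Compound inflation: 1.0820 × 1.0950 = 1.18479000.
Deflate: 1.28457620 / 1.18479000 = 1.08422269.
Annualized real rate = 1.08422269^(1/2) − 1 = 4.1260% → 4.13%.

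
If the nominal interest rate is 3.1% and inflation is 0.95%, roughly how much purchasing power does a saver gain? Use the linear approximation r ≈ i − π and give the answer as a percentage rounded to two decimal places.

2.15%

r ≈ i − π = 3.1% − 0.95% = 2.15%.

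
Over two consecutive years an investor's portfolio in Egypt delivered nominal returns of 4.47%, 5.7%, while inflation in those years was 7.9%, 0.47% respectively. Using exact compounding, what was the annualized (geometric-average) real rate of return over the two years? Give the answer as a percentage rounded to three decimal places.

Compound the nominal returns: 1.0447 × 1.0570 = 1.10424790.
Compound inflation: 1.0790 × 1.0047 = 1.08407130.
Deflate: 1.10424790 / 1.08407130 = 1.01861188.
Annualized real rate = 1.01861188^(1/2) − 1 = 0.9263% → 0.926%.

0.926%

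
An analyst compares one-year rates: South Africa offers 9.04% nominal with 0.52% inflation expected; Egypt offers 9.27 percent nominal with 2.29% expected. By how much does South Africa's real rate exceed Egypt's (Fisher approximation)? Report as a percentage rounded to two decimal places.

1.54%

South Africa: 9.04% − 0.52% = 8.520%
Egypt: 9.27% − 2.29% = 6.980%
Differential = 1.540% → 1.54%.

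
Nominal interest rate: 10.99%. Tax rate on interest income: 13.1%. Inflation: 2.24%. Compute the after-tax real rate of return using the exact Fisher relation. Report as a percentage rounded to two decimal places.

After-tax nominal return = 10.99% × (1 − 0.131) = 9.55031%.
1 + r = 1.0955031 / 1.02240 = 1.071501
After-tax real rate = 1.071501 − 1 → 7.15%.

7.15%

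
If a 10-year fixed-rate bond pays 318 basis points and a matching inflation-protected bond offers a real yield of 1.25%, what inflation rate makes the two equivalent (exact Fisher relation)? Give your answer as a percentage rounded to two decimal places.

1.91%

(1 + π) = (1 + i)/(1 + r) = 1.03180 / 1.01250 = 1.019062
Break-even inflation = 1.019062 − 1 → 1.91%.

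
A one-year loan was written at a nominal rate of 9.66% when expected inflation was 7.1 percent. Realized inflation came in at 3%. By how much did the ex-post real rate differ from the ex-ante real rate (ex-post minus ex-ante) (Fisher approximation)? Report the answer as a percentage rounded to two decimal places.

Ex-ante: 9.66% − 7.1% = 2.560%
Ex-post: 9.66% − 3% = 6.660%
Difference (ex-post − ex-ante) = 4.1000% → 4.10%.

4.10%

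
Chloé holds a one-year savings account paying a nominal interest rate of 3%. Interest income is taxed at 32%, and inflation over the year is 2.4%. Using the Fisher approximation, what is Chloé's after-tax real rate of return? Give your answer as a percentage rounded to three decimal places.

-0.360%

After-tax nominal return = 3% × (1 − 0.32) = 2.0400%.
r ≈ 2.0400% − 2.4% → -0.360%.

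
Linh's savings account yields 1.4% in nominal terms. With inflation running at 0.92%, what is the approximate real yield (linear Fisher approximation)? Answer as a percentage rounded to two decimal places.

r ≈ i − π = 1.4% − 0.92% = 0.48%.

0.48%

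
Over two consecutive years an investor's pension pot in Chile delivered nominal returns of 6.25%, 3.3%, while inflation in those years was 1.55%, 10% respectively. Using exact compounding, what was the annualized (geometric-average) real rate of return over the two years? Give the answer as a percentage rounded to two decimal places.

-0.88%

Nominal growth factor = 1.0625 × 1.0330 = 1.09756250
Price-level growth factor = 1.0155 × 1.1000 = 1.11705000
Real growth factor = 1.09756250 / 1.11705000 = 0.98255450
Annualized real rate = 0.98255450^(1/2) − 1 = -0.8761% → -0.88%.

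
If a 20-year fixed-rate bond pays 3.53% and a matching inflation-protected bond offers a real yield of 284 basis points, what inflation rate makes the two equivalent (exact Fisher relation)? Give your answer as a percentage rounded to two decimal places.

(1 + π) = (1 + i)/(1 + r) = 1.03530 / 1.02840 = 1.006709
Break-even inflation = 1.006709 − 1 → 0.67%.

0.67%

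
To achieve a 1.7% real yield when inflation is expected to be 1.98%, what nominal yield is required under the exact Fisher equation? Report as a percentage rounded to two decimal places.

(1 + i) = (1 + r)(1 + π) = 1.01700 × 1.01980 = 1.0371366
i = 1.0371366 − 1, so the required nominal rate is 3.71%.

3.71%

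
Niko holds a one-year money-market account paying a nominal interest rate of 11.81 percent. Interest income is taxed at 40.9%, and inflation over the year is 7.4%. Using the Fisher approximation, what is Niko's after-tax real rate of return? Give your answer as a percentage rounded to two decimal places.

After-tax nominal return = 11.81% × (1 − 0.409) = 6.97971%.
r ≈ 6.97971% − 7.4% → -0.42%.

-0.42%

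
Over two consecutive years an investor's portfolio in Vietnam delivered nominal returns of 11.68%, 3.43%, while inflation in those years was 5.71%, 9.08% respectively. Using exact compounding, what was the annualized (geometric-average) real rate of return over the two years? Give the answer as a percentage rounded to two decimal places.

Nominal growth factor = 1.1168 × 1.0343 = 1.15510624
Price-level growth factor = 1.0571 × 1.0908 = 1.15308468
Real growth factor = 1.15510624 / 1.15308468 = 1.00175318
Annualized real rate = 1.00175318^(1/2) − 1 = 0.0876% → 0.09%.

0.09%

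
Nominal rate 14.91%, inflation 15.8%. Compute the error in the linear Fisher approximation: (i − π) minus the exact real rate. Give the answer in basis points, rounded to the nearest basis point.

Approximate: r ≈ 14.910% − 15.800% = -0.8900%
Exact: (1 + 0.1491)/(1 + 0.1580) − 1 = -0.7686%
Error = -0.8900% − (-0.7686%) = -0.1214% → -12 basis points.

-12 basis points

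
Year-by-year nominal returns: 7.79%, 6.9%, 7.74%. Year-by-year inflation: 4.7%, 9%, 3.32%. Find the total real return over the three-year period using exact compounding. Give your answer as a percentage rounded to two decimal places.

Nominal growth factor = 1.0779 × 1.0690 × 1.0774 = 1.241461
Price-level growth factor = 1.0470 × 1.0900 × 1.0332 = 1.179119
Real growth factor = 1.241461 / 1.179119 = 1.052872
Total real return = 1.052872 − 1 → 5.29%.

5.29%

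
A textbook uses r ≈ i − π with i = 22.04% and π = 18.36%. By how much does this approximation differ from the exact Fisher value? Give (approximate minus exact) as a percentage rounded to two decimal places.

Approximate: r ≈ 22.040% − 18.360% = 3.6800%
Exact: (1 + 0.2204)/(1 + 0.1836) − 1 = 3.1092%
Error = 3.6800% − 3.1092% = 0.5708% → 0.57%.

0.57%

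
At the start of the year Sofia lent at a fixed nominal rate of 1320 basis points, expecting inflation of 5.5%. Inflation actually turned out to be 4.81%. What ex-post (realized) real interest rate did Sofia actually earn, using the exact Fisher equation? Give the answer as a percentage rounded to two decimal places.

Ex-post: (1 + 0.1320)/(1 + 0.0481) − 1 = 8.00496%
So the realized real rate is 8.00%.

8.00%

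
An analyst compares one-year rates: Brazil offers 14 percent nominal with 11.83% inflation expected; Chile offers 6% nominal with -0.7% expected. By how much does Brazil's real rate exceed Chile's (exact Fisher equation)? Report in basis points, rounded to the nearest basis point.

Brazil: (1 + 0.1400)/(1 + 0.1183) − 1 = 1.9404%
Chile: (1 + 0.0600)/(1 − 0.0070) − 1 = 6.7472%
Differential = 1.9404% − 6.7472% = -4.8068% → -481 basis points.

-481 basis points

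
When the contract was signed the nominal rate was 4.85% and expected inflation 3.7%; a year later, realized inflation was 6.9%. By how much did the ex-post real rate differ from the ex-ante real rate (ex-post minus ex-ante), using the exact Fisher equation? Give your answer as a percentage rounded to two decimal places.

Ex-ante: (1 + 0.0485)/(1 + 0.0370) − 1 = 1.1090%
Ex-post: (1 + 0.0485)/(1 + 0.0690) − 1 = -1.9177%
Difference (ex-post − ex-ante) = -3.0266% → -3.03%.

-3.03%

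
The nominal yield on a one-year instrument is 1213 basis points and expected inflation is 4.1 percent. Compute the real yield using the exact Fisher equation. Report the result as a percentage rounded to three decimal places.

7.714%

By the Fisher relation, 1 + r = (1 + i)/(1 + π).
1 + r = 1.12130 / 1.04100 = 1.077137
r = 1.077137 − 1 = 7.7137%, i.e. 7.714%.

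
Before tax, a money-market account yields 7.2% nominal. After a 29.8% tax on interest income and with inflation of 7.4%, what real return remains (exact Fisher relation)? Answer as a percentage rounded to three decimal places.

After-tax nominal return = 7.2% × (1 − 0.298) = 5.0544%.
1 + r = 1.050544 / 1.07400 = 0.978160
After-tax real rate = 0.978160 − 1 → -2.184%.

-2.184%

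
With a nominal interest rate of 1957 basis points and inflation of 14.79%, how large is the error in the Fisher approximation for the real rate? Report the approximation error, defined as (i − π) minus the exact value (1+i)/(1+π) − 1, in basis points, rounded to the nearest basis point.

62 basis points

Approximate: r ≈ 19.570% − 14.790% = 4.7800%
Exact: (1 + 0.1957)/(1 + 0.1479) − 1 = 4.1641%
Error = 4.7800% − 4.1641% = 0.6159% → 62 basis points.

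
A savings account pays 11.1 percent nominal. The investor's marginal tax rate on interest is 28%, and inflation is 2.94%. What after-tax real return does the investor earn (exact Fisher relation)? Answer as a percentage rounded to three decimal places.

4.908%

After-tax nominal return = 11.1% × (1 − 0.28) = 7.9920%.
1 + r = 1.07992 / 1.02940 = 1.049077
After-tax real rate = 1.049077 − 1 → 4.908%.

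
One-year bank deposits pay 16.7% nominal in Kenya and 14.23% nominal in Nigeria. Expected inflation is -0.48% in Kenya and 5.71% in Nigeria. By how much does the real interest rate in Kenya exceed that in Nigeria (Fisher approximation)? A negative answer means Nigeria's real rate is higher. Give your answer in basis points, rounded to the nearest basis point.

Kenya: 16.7% − (-0.48%) = 17.180%
Nigeria: 14.23% − 5.71% = 8.520%
Differential = 8.660% → 866 basis points.

866 basis points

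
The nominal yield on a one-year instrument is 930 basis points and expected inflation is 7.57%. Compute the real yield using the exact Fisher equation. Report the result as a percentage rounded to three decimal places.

1 + r = 1.09300 / 1.07570 = 1.016083
r = 1.016083 − 1 = 1.6083%, i.e. 1.608%.

1.608%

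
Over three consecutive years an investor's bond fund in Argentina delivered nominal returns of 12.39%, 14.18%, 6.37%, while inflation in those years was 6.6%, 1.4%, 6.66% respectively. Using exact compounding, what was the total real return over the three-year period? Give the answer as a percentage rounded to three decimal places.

18.397%

Compound the nominal returns: 1.1239 × 1.1418 × 1.0637 = 1.365013.
Compound inflation: 1.0660 × 1.0140 × 1.0666 = 1.152914.
Deflate: 1.365013 / 1.152914 = 1.183968.
Total real return = 1.183968 − 1 → 18.397%.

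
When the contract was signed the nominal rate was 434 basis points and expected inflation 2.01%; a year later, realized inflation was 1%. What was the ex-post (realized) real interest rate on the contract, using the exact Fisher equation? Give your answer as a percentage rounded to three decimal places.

3.307%

Ex-post: (1 + 0.0434)/(1 + 0.0100) − 1 = 3.3069%
So the realized real rate is 3.307%.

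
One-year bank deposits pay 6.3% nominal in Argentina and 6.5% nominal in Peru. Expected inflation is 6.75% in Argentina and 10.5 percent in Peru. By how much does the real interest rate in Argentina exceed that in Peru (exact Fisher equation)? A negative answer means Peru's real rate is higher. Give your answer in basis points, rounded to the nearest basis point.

Argentina: (1 + 0.0630)/(1 + 0.0675) − 1 = -0.4215%
Peru: (1 + 0.0650)/(1 + 0.1050) − 1 = -3.6199%
Differential = -0.4215% − (-3.6199%) = 3.1984% → 320 basis points.

320 basis points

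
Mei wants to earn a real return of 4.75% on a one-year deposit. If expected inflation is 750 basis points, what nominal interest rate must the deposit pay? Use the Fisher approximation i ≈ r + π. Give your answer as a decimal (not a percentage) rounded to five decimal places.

0.12250

i ≈ r + π = 4.75% + 7.5% = 0.12250.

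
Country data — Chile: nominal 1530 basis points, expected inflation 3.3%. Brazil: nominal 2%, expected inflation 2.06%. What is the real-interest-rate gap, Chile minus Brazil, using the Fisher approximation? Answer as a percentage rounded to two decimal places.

12.06%

Chile: 15.3% − 3.3% = 12.000%
Brazil: 2% − 2.06% = -0.060%
Differential = 12.060% → 12.06%.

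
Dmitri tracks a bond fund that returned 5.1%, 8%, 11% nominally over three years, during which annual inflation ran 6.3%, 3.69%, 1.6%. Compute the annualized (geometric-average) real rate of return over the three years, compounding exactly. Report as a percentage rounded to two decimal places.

4.01%

Compound the nominal returns: 1.0510 × 1.0800 × 1.1100 = 1.25993880.
Compound inflation: 1.0630 × 1.0369 × 1.0160 = 1.11986030.
Deflate: 1.25993880 / 1.11986030 = 1.12508570.
Annualized real rate = 1.12508570^(1/3) − 1 = 4.0068% → 4.01%.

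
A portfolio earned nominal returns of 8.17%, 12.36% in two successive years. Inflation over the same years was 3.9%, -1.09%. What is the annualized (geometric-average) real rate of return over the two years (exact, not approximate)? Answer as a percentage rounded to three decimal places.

Compound the nominal returns: 1.0817 × 1.1236 = 1.215398120.
Compound inflation: 1.0390 × 0.9891 = 1.027674900.
Deflate: 1.215398120 / 1.027674900 = 1.182667904.
Annualized real rate = 1.182667904^(1/2) − 1 = 8.75054% → 8.751%.

8.751%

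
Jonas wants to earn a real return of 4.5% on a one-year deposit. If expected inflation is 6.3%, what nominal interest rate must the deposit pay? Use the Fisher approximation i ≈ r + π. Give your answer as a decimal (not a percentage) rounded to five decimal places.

0.10800

i ≈ r + π = 4.5% + 6.3% = 0.10800.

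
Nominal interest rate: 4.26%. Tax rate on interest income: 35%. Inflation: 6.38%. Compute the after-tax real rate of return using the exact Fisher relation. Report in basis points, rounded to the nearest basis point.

-339 basis points

After-tax nominal return = 4.26% × (1 − 0.35) = 2.7690%.
1 + r = 1.02769 / 1.06380 = 0.966056
After-tax real rate = 0.966056 − 1 → -339 basis points.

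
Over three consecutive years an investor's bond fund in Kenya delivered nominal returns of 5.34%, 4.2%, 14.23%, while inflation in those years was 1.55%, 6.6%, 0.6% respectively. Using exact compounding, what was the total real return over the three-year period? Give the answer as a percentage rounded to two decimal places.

Compound the nominal returns: 1.0534 × 1.0420 × 1.1423 = 1.253837.
Compound inflation: 1.0155 × 1.0660 × 1.0060 = 1.089018.
Deflate: 1.253837 / 1.089018 = 1.151347.
Total real return = 1.151347 − 1 → 15.13%.

15.13%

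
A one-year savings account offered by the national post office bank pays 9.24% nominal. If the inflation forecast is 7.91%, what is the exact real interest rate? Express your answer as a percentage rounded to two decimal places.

By the Fisher identity, 1 + r = (1 + i)/(1 + π).
1 + r = 1.09240 / 1.07910 = 1.012325
r = 1.012325 − 1 = 1.2325%, i.e. 1.23%.

1.23%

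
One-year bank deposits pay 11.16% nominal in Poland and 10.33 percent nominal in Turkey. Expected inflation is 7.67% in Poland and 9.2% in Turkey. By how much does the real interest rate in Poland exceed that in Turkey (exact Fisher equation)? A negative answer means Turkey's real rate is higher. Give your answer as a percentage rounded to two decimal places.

Poland: (1 + 0.1116)/(1 + 0.0767) − 1 = 3.2414%
Turkey: (1 + 0.1033)/(1 + 0.0920) − 1 = 1.0348%
Differential = 3.2414% − 1.0348% = 2.2066% → 2.21%.

2.21%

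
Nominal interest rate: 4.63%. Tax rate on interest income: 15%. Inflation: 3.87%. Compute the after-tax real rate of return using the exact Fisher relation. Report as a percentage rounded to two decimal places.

0.06%

After-tax nominal return = 4.63% × (1 − 0.15) = 3.9355%.
1 + r = 1.039355 / 1.03870 = 1.000631
After-tax real rate = 1.000631 − 1 → 0.06%.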